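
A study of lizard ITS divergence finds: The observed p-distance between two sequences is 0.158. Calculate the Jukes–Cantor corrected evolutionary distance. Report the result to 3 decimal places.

d = −(3/4) ln(1 − 4p/3) = −0.75 ln(1 − 0.210667) = −0.75 ln(0.789333)
  = −0.75 × (-0.236567) = 0.177425 substitutions/site.

0.177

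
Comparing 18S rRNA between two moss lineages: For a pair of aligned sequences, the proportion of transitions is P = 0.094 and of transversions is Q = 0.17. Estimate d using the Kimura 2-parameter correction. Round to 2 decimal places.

0.33

Under the Kimura two-parameter model, d = −½ ln(1 − 2P − Q) − ¼ ln(1 − 2Q).
1 − 2P − Q = 0.642, giving −½ ln(0.642) = 0.221583.
1 − 2Q = 0.66, giving −¼ ln(0.66) = 0.103879.
d = 0.221583 + 0.103879 = 0.325462.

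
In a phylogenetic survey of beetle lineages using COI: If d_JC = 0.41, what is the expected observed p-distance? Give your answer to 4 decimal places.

p = (3/4)(1 − e^(−4d/3)) = 0.75 × (1 − e^(-0.546667)) = 0.75 × (1 − 0.578876) = 0.315843.

0.3158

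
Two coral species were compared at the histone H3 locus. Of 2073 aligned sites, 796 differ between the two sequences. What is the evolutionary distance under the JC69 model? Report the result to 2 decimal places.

0.54

p = 796/2073 ≈ 0.383985.
d = −(3/4) ln(1 − 4p/3) = −0.75 ln(1 − 0.51198) = −0.75 ln(0.48802)
  = −0.75 × (-0.717399) = 0.538049 substitutions/site.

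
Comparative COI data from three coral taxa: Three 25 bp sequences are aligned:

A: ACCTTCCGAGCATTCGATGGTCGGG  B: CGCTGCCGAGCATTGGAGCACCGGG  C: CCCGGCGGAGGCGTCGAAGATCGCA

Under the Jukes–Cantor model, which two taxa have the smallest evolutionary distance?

A and B

A–B: 8/25 differ, p = 0.320, d = 0.417.
A–C: 11/25 differ, p = 0.440, d = 0.663.
B–C: 12/25 differ, p = 0.480, d = 0.766.
The smallest distance is between A and B.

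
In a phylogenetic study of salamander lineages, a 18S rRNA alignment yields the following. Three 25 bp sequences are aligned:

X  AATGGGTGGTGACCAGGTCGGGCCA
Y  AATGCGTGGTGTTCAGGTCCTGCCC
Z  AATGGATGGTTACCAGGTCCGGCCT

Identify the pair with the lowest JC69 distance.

X and Z

X–Y: 6/25 differ, p = 0.240, d = 0.289.
X–Z: 4/25 differ, p = 0.160, d = 0.180.
Y–Z: 7/25 differ, p = 0.280, d = 0.351.
The smallest distance is between X and Z.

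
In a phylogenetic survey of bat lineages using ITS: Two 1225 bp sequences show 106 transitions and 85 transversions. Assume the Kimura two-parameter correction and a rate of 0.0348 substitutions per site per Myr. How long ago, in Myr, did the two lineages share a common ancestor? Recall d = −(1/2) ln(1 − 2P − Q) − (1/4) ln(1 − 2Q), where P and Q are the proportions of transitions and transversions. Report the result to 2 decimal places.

2.53

P = 106/1225 ≈ 0.086531 and Q = 85/1225 ≈ 0.069388.
Under the Kimura two-parameter model, d = −½ ln(1 − 2P − Q) − ¼ ln(1 − 2Q).
1 − 2P − Q = 0.75755, giving −½ ln(0.75755) = 0.138833.
1 − 2Q = 0.861224, giving −¼ ln(0.861224) = 0.037350.
d = 0.138833 + 0.037350 = 0.176183.
Under a molecular clock d = 2μt, so t = d/(2μ) = 0.176183 / (2 × 0.0348) = 2.53 Myr.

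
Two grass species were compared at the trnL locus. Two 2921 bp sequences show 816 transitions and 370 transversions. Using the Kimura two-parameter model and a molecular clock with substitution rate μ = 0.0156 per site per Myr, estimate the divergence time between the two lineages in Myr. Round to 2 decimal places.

20.87

P = 816/2921 ≈ 0.279356 and Q = 370/2921 ≈ 0.126669.
Under the Kimura two-parameter model, d = −½ ln(1 − 2P − Q) − ¼ ln(1 − 2Q).
1 − 2P − Q = 0.314619, giving −½ ln(0.314619) = 0.578196.
1 − 2Q = 0.746662, giving −¼ ln(0.746662) = 0.073036.
d = 0.578196 + 0.073036 = 0.651232.
Under a molecular clock d = 2μt, so t = d/(2μ) = 0.651232 / (2 × 0.0156) = 20.87 Myr.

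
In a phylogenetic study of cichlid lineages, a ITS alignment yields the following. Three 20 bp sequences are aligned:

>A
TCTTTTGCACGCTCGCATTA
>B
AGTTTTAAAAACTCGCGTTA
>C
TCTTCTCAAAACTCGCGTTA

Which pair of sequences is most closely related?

B and C

A–B: 7/20 differ, p = 0.350, d = 0.471.
A–C: 6/20 differ, p = 0.300, d = 0.383.
B–C: 4/20 differ, p = 0.200, d = 0.233.
The smallest distance is between B and C.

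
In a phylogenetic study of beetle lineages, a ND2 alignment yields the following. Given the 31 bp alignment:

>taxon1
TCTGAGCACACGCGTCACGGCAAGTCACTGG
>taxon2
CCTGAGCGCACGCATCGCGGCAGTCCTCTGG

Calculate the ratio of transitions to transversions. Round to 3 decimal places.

Transitions are A↔G and C↔T; transversions are all other mismatches.
Transitions: 6. Transversions: 2.
R = 6/2 = 3.000.

3.000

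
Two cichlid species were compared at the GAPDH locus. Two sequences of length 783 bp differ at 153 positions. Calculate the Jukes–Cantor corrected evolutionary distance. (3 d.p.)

p = 153/783 ≈ 0.195402.
d = −(3/4) ln(1 − 4p/3) = −0.75 ln(1 − 0.260536) = −0.75 ln(0.739464)
  = −0.75 × (-0.301830) = 0.226373 substitutions/site.

0.226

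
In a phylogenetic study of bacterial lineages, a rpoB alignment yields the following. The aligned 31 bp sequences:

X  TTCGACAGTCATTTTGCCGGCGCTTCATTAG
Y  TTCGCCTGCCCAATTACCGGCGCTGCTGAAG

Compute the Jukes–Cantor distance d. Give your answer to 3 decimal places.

The sequences differ at 11 of 31 sites, so p = 11/31 ≈ 0.354839.
d = −(3/4) ln(1 − 4p/3) = −0.75 ln(1 − 0.473119) = −0.75 ln(0.526881)
  = −0.75 × (-0.640781) = 0.480586 substitutions/site.

0.481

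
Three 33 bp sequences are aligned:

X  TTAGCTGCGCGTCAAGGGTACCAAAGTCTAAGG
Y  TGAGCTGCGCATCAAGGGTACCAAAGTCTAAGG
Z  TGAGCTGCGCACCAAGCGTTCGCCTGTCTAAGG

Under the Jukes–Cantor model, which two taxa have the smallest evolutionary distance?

X and Y

X–Y: 2/33 differ, p = 0.061, d = 0.063.
X–Z: 9/33 differ, p = 0.273, d = 0.339.
Y–Z: 7/33 differ, p = 0.212, d = 0.249.
The smallest distance is between X and Y.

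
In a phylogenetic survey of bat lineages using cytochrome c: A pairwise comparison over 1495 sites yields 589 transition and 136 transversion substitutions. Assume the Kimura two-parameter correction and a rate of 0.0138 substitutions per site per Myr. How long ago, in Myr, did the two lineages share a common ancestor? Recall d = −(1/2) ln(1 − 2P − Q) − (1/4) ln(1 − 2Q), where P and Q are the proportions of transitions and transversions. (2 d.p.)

P = 589/1495 ≈ 0.39398 and Q = 136/1495 ≈ 0.09097.
Under the Kimura two-parameter model, d = −½ ln(1 − 2P − Q) − ¼ ln(1 − 2Q).
1 − 2P − Q = 0.12107, giving −½ ln(0.12107) = 1.055693.
1 − 2Q = 0.81806, giving −¼ ln(0.81806) = 0.050205.
d = 1.055693 + 0.050205 = 1.105898.
Under a molecular clock d = 2μt, so t = d/(2μ) = 1.105898 / (2 × 0.0138) = 40.07 Myr.

40.07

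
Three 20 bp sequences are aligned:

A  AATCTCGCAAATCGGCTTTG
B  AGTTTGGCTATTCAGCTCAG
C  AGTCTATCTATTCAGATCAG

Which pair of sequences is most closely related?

B and C

A–B: 8/20 differ, p = 0.400, d = 0.572.
A–C: 9/20 differ, p = 0.450, d = 0.687.
B–C: 4/20 differ, p = 0.200, d = 0.233.
The smallest distance is between B and C.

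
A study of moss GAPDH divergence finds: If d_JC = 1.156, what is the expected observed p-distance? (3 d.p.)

p = (3/4)(1 − e^(−4d/3)) = 0.75 × (1 − e^(-1.541333)) = 0.75 × (1 − 0.214096) = 0.589428.

0.589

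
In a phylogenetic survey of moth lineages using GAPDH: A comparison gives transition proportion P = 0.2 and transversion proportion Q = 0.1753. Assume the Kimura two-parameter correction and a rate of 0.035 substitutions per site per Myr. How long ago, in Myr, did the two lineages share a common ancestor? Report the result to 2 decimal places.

Under the Kimura two-parameter model, d = −½ ln(1 − 2P − Q) − ¼ ln(1 − 2Q).
1 − 2P − Q = 0.4247, giving −½ ln(0.4247) = 0.428186.
1 − 2Q = 0.6494, giving −¼ ln(0.6494) = 0.107927.
d = 0.428186 + 0.107927 = 0.536113.
Under a molecular clock d = 2μt, so t = d/(2μ) = 0.536113 / (2 × 0.035) = 7.66 Myr.

7.66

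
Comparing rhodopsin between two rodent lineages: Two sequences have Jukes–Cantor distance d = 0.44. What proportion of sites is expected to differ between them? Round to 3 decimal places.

p = (3/4)(1 − e^(−4d/3)) = 0.75 × (1 − e^(-0.586667)) = 0.75 × (1 − 0.556178) = 0.332867.

0.333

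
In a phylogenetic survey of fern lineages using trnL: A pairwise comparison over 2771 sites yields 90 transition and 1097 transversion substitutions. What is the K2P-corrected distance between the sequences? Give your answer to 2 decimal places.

P = 90/2771 ≈ 0.032479 and Q = 1097/2771 ≈ 0.395886.
Under the Kimura two-parameter model, d = −½ ln(1 − 2P − Q) − ¼ ln(1 − 2Q).
1 − 2P − Q = 0.539156, giving −½ ln(0.539156) = 0.308875.
1 − 2Q = 0.208228, giving −¼ ln(0.208228) = 0.392280.
d = 0.308875 + 0.392280 = 0.701155.

0.70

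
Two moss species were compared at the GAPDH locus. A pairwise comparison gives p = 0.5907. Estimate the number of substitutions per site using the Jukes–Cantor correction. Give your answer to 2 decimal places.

d = −(3/4) ln(1 − 4p/3) = −0.75 ln(1 − 0.7876) = −0.75 ln(0.2124)
  = −0.75 × (-1.549284) = 1.161963 substitutions/site.

1.16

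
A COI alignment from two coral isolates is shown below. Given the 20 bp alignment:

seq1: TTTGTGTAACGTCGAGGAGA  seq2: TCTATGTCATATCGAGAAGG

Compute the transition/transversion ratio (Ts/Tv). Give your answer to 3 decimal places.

6.000

Transitions are A↔G and C↔T; transversions are all other mismatches.
Transitions: 6. Transversions: 1.
R = 6/1 = 6.000.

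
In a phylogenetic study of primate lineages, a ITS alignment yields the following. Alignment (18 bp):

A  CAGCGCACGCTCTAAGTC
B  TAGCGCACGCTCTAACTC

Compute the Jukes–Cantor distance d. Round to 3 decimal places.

0.120

The sequences differ at 2 of 18 sites (1, 16), so p = 2/18 ≈ 0.111111.
d = −(3/4) ln(1 − 4p/3) = −0.75 ln(1 − 0.148148) = −0.75 ln(0.851852)
  = −0.75 × (-0.160342) = 0.120257 substitutions/site.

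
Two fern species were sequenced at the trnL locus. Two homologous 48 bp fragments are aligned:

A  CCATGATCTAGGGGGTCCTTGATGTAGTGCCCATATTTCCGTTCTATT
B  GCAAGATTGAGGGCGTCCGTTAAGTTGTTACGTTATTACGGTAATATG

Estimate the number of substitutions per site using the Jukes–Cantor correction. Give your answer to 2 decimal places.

0.52

The sequences differ at 18 of 48 sites, so p = 18/48 = 0.375.
d = −(3/4) ln(1 − 4p/3) = −0.75 ln(1 − 0.5) = −0.75 ln(0.5)
  = −0.75 × (-0.693147) = 0.519860 substitutions/site.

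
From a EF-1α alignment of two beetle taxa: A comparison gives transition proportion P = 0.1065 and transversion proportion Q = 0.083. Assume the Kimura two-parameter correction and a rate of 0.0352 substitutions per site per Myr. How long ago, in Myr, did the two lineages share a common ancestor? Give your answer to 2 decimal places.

3.14

Under the Kimura two-parameter model, d = −½ ln(1 − 2P − Q) − ¼ ln(1 − 2Q).
1 − 2P − Q = 0.704, giving −½ ln(0.704) = 0.175488.
1 − 2Q = 0.834, giving −¼ ln(0.834) = 0.045380.
d = 0.175488 + 0.045380 = 0.220868.
Under a molecular clock d = 2μt, so t = d/(2μ) = 0.220868 / (2 × 0.0352) = 3.14 Myr.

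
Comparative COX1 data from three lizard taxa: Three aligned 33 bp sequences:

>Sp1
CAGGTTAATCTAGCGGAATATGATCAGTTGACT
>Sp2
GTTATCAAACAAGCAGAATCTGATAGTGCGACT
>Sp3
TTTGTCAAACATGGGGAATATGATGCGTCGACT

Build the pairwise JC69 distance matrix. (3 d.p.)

d(Sp1,Sp2) = 0.625, d(Sp1,Sp3) = 0.441, d(Sp2,Sp3) = 0.388

Sp1–Sp2: 14/33 sites differ → p ≈ 0.424242, d = −0.75 ln(1 − 0.565656) = 0.625439 ≈ 0.625.
Sp1–Sp3: 11/33 sites differ → p ≈ 0.333333, d = −0.75 ln(1 − 0.444444) = 0.440839 ≈ 0.441.
Sp2–Sp3: 10/33 sites differ → p ≈ 0.30303, d = −0.75 ln(1 − 0.40404) = 0.388186 ≈ 0.388.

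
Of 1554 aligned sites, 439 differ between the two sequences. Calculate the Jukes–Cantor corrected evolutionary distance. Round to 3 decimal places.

p = 439/1554 ≈ 0.282497.
d = −(3/4) ln(1 − 4p/3) = −0.75 ln(1 − 0.376663) = −0.75 ln(0.623337)
  = −0.75 × (-0.472668) = 0.354501 substitutions/site.

0.355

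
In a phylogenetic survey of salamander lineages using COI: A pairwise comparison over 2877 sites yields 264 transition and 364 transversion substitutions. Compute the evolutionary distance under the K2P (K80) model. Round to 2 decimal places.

0.26

P = 264/2877 ≈ 0.091762 and Q = 364/2877 ≈ 0.126521.
Under the Kimura two-parameter model, d = −½ ln(1 − 2P − Q) − ¼ ln(1 − 2Q).
1 − 2P − Q = 0.689955, giving −½ ln(0.689955) = 0.185564.
1 − 2Q = 0.746958, giving −¼ ln(0.746958) = 0.072937.
d = 0.185564 + 0.072937 = 0.258501.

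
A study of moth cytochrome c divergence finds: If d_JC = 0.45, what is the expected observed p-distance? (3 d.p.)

p = (3/4)(1 − e^(−4d/3)) = 0.75 × (1 − e^(-0.6)) = 0.75 × (1 − 0.548812) = 0.338391.

0.338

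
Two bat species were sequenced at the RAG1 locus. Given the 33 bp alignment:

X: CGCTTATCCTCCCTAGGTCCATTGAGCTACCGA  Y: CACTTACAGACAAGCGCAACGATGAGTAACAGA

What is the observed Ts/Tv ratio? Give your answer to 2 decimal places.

Transitions are A↔G and C↔T; transversions are all other mismatches.
Transitions: 4. Transversions: 13.
R = 4/13 = 0.307692… ≈ 0.31 (to 2 d.p.).

0.31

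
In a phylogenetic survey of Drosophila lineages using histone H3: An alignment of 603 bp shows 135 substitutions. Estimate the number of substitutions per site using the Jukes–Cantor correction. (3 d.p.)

p = 135/603 ≈ 0.223881.
d = −(3/4) ln(1 − 4p/3) = −0.75 ln(1 − 0.298508) = −0.75 ln(0.701492)
  = −0.75 × (-0.354546) = 0.265910 substitutions/site.

0.266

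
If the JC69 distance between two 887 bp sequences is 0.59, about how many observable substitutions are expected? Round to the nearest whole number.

362

Invert JC69: p = (3/4)(1 − e^(−4d/3)) = 0.75 × (1 − e^(-0.786667)) = 0.75 × (1 − 0.455360) = 0.408480.
Expected differing sites = pL ≈ 0.408480 × 887 = 362.32176 ≈ 362.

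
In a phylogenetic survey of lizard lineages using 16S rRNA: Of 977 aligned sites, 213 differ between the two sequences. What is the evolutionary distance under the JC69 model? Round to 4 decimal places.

p = 213/977 ≈ 0.218014.
d = −(3/4) ln(1 − 4p/3) = −0.75 ln(1 − 0.290685) = −0.75 ln(0.709315)
  = −0.75 × (-0.343456) = 0.257592 substitutions/site.

0.2576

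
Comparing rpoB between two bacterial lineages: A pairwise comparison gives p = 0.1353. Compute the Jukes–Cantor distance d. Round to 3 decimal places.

d = −(3/4) ln(1 − 4p/3) = −0.75 ln(1 − 0.1804) = −0.75 ln(0.8196)
  = −0.75 × (-0.198939) = 0.149204 substitutions/site.

0.149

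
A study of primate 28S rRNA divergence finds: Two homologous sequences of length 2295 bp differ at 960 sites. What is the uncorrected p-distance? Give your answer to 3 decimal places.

0.418

p = 960/2295 = 0.418300… ≈ 0.418 (to 3 d.p.).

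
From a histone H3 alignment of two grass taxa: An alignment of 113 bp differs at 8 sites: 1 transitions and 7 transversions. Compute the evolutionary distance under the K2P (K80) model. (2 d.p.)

P = 1/113 ≈ 0.00885 and Q = 7/113 ≈ 0.061947.
Under the Kimura two-parameter model, d = −½ ln(1 − 2P − Q) − ¼ ln(1 − 2Q).
1 − 2P − Q = 0.920353, giving −½ ln(0.920353) = 0.041499.
1 − 2Q = 0.876106, giving −¼ ln(0.876106) = 0.033067.
d = 0.041499 + 0.033067 = 0.074566.

0.07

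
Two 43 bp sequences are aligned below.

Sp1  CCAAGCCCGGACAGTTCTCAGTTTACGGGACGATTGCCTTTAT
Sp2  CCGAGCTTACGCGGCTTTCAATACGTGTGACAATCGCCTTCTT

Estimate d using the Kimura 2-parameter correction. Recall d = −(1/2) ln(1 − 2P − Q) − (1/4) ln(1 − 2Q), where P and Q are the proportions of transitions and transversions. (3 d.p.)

0.833

Of 43 sites, 15 differences are transitions and 4 are transversions, so P = 15/43 ≈ 0.348837 and Q = 4/43 ≈ 0.093023.
Under the Kimura two-parameter model, d = −½ ln(1 − 2P − Q) − ¼ ln(1 − 2Q).
1 − 2P − Q = 0.209303, giving −½ ln(0.209303) = 0.781986.
1 − 2Q = 0.813954, giving −¼ ln(0.813954) = 0.051463.
d = 0.781986 + 0.051463 = 0.833449.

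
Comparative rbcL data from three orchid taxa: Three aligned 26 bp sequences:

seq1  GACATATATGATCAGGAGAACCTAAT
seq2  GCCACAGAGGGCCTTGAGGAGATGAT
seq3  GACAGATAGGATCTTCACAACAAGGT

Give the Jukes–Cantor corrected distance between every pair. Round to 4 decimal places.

seq1–seq2: 12/26 sites differ → p ≈ 0.461538, d = −0.75 ln(1 − 0.615384) = 0.716632 ≈ 0.7166.
seq1–seq3: 10/26 sites differ → p ≈ 0.384615, d = −0.75 ln(1 − 0.51282) = 0.539341 ≈ 0.5393.
seq2–seq3: 11/26 sites differ → p ≈ 0.423077, d = −0.75 ln(1 − 0.564103) = 0.622762 ≈ 0.6228.

d(seq1,seq2) = 0.7166, d(seq1,seq3) = 0.5393, d(seq2,seq3) = 0.6228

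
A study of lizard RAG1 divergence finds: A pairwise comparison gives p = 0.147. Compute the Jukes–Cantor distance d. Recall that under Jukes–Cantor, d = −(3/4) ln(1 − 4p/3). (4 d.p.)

d = −(3/4) ln(1 − 4p/3) = −0.75 ln(1 − 0.196) = −0.75 ln(0.804)
  = −0.75 × (-0.218156) = 0.163617 substitutions/site.

0.1636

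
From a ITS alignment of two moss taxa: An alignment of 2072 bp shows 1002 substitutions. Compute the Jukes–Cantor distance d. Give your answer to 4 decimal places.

p = 1002/2072 ≈ 0.483591.
d = −(3/4) ln(1 − 4p/3) = −0.75 ln(1 − 0.644788) = −0.75 ln(0.355212)
  = −0.75 × (-1.035040) = 0.776280 substitutions/site.

0.7763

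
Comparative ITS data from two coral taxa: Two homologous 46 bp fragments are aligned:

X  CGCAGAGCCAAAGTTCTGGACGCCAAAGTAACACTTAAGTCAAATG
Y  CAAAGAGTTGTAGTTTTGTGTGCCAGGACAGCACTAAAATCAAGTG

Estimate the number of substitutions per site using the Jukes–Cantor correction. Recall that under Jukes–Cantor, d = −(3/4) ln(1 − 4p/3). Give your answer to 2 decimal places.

0.55

The sequences differ at 18 of 46 sites, so p = 18/46 ≈ 0.391304.
d = −(3/4) ln(1 − 4p/3) = −0.75 ln(1 − 0.521739) = −0.75 ln(0.478261)
  = −0.75 × (-0.737599) = 0.553199 substitutions/site.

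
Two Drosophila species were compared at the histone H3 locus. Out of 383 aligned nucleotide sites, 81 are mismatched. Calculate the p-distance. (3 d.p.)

p = 81/383 = 0.211488… ≈ 0.211 (to 3 d.p.).

0.211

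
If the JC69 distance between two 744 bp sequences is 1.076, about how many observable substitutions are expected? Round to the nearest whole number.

Invert JC69: p = (3/4)(1 − e^(−4d/3)) = 0.75 × (1 − e^(-1.434667)) = 0.75 × (1 − 0.238195) = 0.571354.
Expected differing sites = pL ≈ 0.571354 × 744 = 425.087376 ≈ 425.

425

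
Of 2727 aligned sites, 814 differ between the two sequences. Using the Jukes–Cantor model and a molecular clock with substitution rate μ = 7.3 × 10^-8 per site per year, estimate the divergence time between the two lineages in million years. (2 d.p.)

2.61

p = 814/2727 ≈ 0.298497.
d = −(3/4) ln(1 − 4p/3) = −0.75 ln(1 − 0.397996) = −0.75 ln(0.602004)
  = −0.75 × (-0.507491) = 0.380618 substitutions/site.
Under a molecular clock d = 2μt, so t = d/(2μ) = 0.380618 / (2 × 7.3 × 10^-8) = 2.61 million years.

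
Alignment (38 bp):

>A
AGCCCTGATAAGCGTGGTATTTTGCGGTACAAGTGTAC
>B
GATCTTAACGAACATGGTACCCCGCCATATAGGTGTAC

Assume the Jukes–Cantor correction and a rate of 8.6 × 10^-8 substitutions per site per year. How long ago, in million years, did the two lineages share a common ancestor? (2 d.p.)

3.96

The sequences differ at 17 of 38 sites, so p = 17/38 ≈ 0.447368.
d = −(3/4) ln(1 − 4p/3) = −0.75 ln(1 − 0.596491) = −0.75 ln(0.403509)
  = −0.75 × (-0.907556) = 0.680667 substitutions/site.
Under a molecular clock d = 2μt, so t = d/(2μ) = 0.680667 / (2 × 8.6 × 10^-8) = 3.96 million years.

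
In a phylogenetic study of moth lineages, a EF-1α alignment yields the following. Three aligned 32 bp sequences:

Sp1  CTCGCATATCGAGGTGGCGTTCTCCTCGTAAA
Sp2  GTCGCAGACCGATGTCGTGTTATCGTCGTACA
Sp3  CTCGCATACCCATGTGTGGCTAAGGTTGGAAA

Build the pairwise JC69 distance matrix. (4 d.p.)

d(Sp1,Sp2) = 0.3525, d(Sp1,Sp3) = 0.5199, d(Sp2,Sp3) = 0.5199

Sp1–Sp2: 9/32 sites differ → p = 0.28125, d = −0.75 ln(1 − 0.375) = 0.352503 ≈ 0.3525.
Sp1–Sp3: 12/32 sites differ → p = 0.375, d = −0.75 ln(1 − 0.5) = 0.519860 ≈ 0.5199.
Sp2–Sp3: 12/32 sites differ → p = 0.375, d = −0.75 ln(1 − 0.5) = 0.519860 ≈ 0.5199.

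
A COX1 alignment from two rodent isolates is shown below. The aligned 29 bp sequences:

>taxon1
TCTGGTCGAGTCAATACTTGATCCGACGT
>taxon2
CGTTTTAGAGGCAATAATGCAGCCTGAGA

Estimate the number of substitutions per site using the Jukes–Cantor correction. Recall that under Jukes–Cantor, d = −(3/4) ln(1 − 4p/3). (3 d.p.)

The sequences differ at 14 of 29 sites, so p = 14/29 ≈ 0.482759.
d = −(3/4) ln(1 − 4p/3) = −0.75 ln(1 − 0.643679) = −0.75 ln(0.356321)
  = −0.75 × (-1.031923) = 0.773942 substitutions/site.

0.774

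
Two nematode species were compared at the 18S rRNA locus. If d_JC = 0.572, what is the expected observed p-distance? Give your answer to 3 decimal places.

0.400

p = (3/4)(1 − e^(−4d/3)) = 0.75 × (1 − e^(-0.762667)) = 0.75 × (1 − 0.466421) = 0.400184.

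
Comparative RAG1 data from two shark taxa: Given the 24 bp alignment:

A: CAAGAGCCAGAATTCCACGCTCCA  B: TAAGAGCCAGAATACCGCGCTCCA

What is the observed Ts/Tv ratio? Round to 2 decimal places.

Transitions are A↔G and C↔T; transversions are all other mismatches.
Transitions: 2. Transversions: 1.
R = 2/1 = 2.00.

2.00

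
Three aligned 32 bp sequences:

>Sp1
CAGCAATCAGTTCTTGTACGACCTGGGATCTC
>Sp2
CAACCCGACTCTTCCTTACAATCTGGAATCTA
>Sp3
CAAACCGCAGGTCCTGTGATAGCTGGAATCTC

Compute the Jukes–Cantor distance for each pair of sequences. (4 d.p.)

Sp1–Sp2: 16/32 sites differ → p = 0.5, d = −0.75 ln(1 − 0.666667) = 0.823960 ≈ 0.8240.
Sp1–Sp3: 12/32 sites differ → p = 0.375, d = −0.75 ln(1 − 0.5) = 0.519860 ≈ 0.5199.
Sp2–Sp3: 13/32 sites differ → p = 0.40625, d = −0.75 ln(1 − 0.541667) = 0.585119 ≈ 0.5851.

d(Sp1,Sp2) = 0.8240, d(Sp1,Sp3) = 0.5199, d(Sp2,Sp3) = 0.5851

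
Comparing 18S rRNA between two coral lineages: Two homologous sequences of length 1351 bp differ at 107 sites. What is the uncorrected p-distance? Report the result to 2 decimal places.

0.08

p = 107/1351 = 0.079200… ≈ 0.08 (to 2 d.p.).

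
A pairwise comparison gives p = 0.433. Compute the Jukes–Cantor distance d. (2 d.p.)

0.65

d = −(3/4) ln(1 − 4p/3) = −0.75 ln(1 − 0.577333) = −0.75 ln(0.422667)
  = −0.75 × (-0.861171) = 0.645878 substitutions/site.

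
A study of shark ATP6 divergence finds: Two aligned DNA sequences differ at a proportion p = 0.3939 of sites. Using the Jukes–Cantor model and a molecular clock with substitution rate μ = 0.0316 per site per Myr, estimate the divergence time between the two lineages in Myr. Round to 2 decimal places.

8.84

d = −(3/4) ln(1 − 4p/3) = −0.75 ln(1 − 0.5252) = −0.75 ln(0.4748)
  = −0.75 × (-0.744862) = 0.558647 substitutions/site.
Under a molecular clock d = 2μt, so t = d/(2μ) = 0.558647 / (2 × 0.0316) = 8.84 Myr.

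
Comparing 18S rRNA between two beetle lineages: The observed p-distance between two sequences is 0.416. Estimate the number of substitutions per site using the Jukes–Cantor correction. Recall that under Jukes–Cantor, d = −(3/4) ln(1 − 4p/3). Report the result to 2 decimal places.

0.61

d = −(3/4) ln(1 − 4p/3) = −0.75 ln(1 − 0.554667) = −0.75 ln(0.445333)
  = −0.75 × (-0.808933) = 0.606700 substitutions/site.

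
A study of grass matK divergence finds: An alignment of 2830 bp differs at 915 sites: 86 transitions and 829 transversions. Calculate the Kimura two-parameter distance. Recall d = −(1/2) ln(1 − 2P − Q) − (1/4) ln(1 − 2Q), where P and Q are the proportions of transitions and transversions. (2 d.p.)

P = 86/2830 ≈ 0.030389 and Q = 829/2830 ≈ 0.292933.
Under the Kimura two-parameter model, d = −½ ln(1 − 2P − Q) − ¼ ln(1 − 2Q).
1 − 2P − Q = 0.646289, giving −½ ln(0.646289) = 0.218254.
1 − 2Q = 0.414134, giving −¼ ln(0.414134) = 0.220391.
d = 0.218254 + 0.220391 = 0.438645.

0.44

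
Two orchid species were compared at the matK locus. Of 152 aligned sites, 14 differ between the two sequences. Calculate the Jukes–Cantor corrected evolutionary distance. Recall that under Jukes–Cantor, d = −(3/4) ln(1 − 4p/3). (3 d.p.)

p = 14/152 ≈ 0.092105.
d = −(3/4) ln(1 − 4p/3) = −0.75 ln(1 − 0.122807) = −0.75 ln(0.877193)
  = −0.75 × (-0.131028) = 0.098271 substitutions/site.

0.098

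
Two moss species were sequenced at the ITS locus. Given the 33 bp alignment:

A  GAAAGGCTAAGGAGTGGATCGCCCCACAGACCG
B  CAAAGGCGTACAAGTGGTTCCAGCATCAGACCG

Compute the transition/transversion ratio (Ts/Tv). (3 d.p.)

0.100

Transitions are A↔G and C↔T; transversions are all other mismatches.
Transitions: 1. Transversions: 10.
R = 1/10 = 0.100.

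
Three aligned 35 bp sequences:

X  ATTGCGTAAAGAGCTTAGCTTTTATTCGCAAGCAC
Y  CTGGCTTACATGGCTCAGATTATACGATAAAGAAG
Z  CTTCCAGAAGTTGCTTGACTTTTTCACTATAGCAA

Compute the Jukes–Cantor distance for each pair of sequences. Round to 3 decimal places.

d(X,Y) = 0.705, d(X,Z) = 0.705, d(Y,Z) = 0.868

X–Y: 16/35 sites differ → p ≈ 0.457143, d = −0.75 ln(1 − 0.609524) = 0.705292 ≈ 0.705.
X–Z: 16/35 sites differ → p ≈ 0.457143, d = −0.75 ln(1 − 0.609524) = 0.705292 ≈ 0.705.
Y–Z: 18/35 sites differ → p ≈ 0.514286, d = −0.75 ln(1 − 0.685715) = 0.868091 ≈ 0.868.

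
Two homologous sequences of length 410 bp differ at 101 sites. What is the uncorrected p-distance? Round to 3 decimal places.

p = 101/410 = 0.246341… ≈ 0.246 (to 3 d.p.).

0.246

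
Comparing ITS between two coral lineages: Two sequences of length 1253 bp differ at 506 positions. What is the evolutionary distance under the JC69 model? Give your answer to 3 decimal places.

p = 506/1253 ≈ 0.403831.
d = −(3/4) ln(1 − 4p/3) = −0.75 ln(1 − 0.538441) = −0.75 ln(0.461559)
  = −0.75 × (-0.773145) = 0.579859 substitutions/site.

0.580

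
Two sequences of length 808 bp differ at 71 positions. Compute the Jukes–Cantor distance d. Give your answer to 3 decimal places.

p = 71/808 ≈ 0.087871.
d = −(3/4) ln(1 − 4p/3) = −0.75 ln(1 − 0.117161) = −0.75 ln(0.882839)
  = −0.75 × (-0.124612) = 0.093459 substitutions/site.

0.093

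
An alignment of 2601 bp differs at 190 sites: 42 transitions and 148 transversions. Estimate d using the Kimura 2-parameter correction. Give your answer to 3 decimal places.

0.077

P = 42/2601 ≈ 0.016148 and Q = 148/2601 ≈ 0.056901.
Under the Kimura two-parameter model, d = −½ ln(1 − 2P − Q) − ¼ ln(1 − 2Q).
1 − 2P − Q = 0.910803, giving −½ ln(0.910803) = 0.046714.
1 − 2Q = 0.886198, giving −¼ ln(0.886198) = 0.030204.
d = 0.046714 + 0.030204 = 0.076918.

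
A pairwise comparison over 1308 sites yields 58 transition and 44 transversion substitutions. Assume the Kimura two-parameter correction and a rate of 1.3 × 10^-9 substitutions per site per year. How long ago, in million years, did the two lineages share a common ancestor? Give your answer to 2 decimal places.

31.79

P = 58/1308 ≈ 0.044343 and Q = 44/1308 ≈ 0.033639.
Under the Kimura two-parameter model, d = −½ ln(1 − 2P − Q) − ¼ ln(1 − 2Q).
1 − 2P − Q = 0.877675, giving −½ ln(0.877675) = 0.065239.
1 − 2Q = 0.932722, giving −¼ ln(0.932722) = 0.017412.
d = 0.065239 + 0.017412 = 0.082651.
Under a molecular clock d = 2μt, so t = d/(2μ) = 0.082651 / (2 × 1.3 × 10^-9) = 31.79 million years.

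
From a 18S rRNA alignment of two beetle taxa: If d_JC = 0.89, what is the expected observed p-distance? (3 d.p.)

0.521

p = (3/4)(1 − e^(−4d/3)) = 0.75 × (1 − e^(-1.186667)) = 0.75 × (1 − 0.305237) = 0.521072.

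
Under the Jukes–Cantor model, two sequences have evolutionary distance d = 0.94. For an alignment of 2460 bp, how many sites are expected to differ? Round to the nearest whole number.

1318

Invert JC69: p = (3/4)(1 − e^(−4d/3)) = 0.75 × (1 − e^(-1.253333)) = 0.75 × (1 − 0.285551) = 0.535837.
Expected differing sites = pL ≈ 0.535837 × 2460 = 1318.15902 ≈ 1318.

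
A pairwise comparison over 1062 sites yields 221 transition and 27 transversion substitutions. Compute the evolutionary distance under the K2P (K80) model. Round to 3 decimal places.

0.304

P = 221/1062 ≈ 0.208098 and Q = 27/1062 ≈ 0.025424.
Under the Kimura two-parameter model, d = −½ ln(1 − 2P − Q) − ¼ ln(1 − 2Q).
1 − 2P − Q = 0.55838, giving −½ ln(0.55838) = 0.291358.
1 − 2Q = 0.949152, giving −¼ ln(0.949152) = 0.013047.
d = 0.291358 + 0.013047 = 0.304405.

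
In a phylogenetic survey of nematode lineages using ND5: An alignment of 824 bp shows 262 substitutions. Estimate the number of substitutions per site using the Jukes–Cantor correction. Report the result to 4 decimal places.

0.4137

p = 262/824 ≈ 0.317961.
d = −(3/4) ln(1 − 4p/3) = −0.75 ln(1 − 0.423948) = −0.75 ln(0.576052)
  = −0.75 × (-0.551557) = 0.413668 substitutions/site.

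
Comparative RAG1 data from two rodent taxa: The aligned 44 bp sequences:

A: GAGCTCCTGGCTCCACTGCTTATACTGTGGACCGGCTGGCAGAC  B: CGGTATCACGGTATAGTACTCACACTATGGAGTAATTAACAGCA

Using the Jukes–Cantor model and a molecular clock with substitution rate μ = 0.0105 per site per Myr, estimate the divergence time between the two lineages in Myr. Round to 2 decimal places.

The sequences differ at 24 of 44 sites, so p = 24/44 ≈ 0.545455.
d = −(3/4) ln(1 − 4p/3) = −0.75 ln(1 − 0.727273) = −0.75 ln(0.272727)
  = −0.75 × (-1.299284) = 0.974463 substitutions/site.
Under a molecular clock d = 2μt, so t = d/(2μ) = 0.974463 / (2 × 0.0105) = 46.40 Myr.

46.40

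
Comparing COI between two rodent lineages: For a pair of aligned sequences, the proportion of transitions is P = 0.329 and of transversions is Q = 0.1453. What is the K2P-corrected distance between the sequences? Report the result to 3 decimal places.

0.899

Under the Kimura two-parameter model, d = −½ ln(1 − 2P − Q) − ¼ ln(1 − 2Q).
1 − 2P − Q = 0.1967, giving −½ ln(0.1967) = 0.813038.
1 − 2Q = 0.7094, giving −¼ ln(0.7094) = 0.085834.
d = 0.813038 + 0.085834 = 0.898872.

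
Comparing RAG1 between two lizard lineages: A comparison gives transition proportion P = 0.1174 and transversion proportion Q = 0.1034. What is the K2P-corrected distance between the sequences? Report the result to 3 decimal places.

Under the Kimura two-parameter model, d = −½ ln(1 − 2P − Q) − ¼ ln(1 − 2Q).
1 − 2P − Q = 0.6618, giving −½ ln(0.6618) = 0.206396.
1 − 2Q = 0.7932, giving −¼ ln(0.7932) = 0.057920.
d = 0.206396 + 0.057920 = 0.264316.

0.264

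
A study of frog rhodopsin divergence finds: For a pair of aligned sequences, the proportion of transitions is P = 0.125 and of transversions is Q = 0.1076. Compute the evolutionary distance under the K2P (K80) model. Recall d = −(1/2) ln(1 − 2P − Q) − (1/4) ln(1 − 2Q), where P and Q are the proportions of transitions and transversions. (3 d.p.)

Under the Kimura two-parameter model, d = −½ ln(1 − 2P − Q) − ¼ ln(1 − 2Q).
1 − 2P − Q = 0.6424, giving −½ ln(0.6424) = 0.221272.
1 − 2Q = 0.7848, giving −¼ ln(0.7848) = 0.060582.
d = 0.221272 + 0.060582 = 0.281854.

0.282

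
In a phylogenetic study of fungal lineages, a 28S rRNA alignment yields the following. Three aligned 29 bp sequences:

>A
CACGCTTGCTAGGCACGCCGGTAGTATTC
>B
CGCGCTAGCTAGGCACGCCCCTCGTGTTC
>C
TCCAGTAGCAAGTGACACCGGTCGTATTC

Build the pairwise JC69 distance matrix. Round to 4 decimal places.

d(A,B) = 0.2421, d(A,C) = 0.4618, d(B,C) = 0.5285

A–B: 6/29 sites differ → p ≈ 0.206897, d = −0.75 ln(1 − 0.275863) = 0.242081 ≈ 0.2421.
A–C: 10/29 sites differ → p ≈ 0.344828, d = −0.75 ln(1 − 0.459771) = 0.461822 ≈ 0.4618.
B–C: 11/29 sites differ → p ≈ 0.37931, d = −0.75 ln(1 − 0.505747) = 0.528531 ≈ 0.5285.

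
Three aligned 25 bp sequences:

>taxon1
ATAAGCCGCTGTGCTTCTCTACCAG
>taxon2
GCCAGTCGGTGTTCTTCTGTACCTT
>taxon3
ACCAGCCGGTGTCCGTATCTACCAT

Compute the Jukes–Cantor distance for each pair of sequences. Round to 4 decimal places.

d(taxon1,taxon2) = 0.4904, d(taxon1,taxon3) = 0.3505, d(taxon2,taxon3) = 0.3505

taxon1–taxon2: 9/25 sites differ → p = 0.36, d = −0.75 ln(1 − 0.48) = 0.490445 ≈ 0.4904.
taxon1–taxon3: 7/25 sites differ → p = 0.28, d = −0.75 ln(1 − 0.373333) = 0.350505 ≈ 0.3505.
taxon2–taxon3: 7/25 sites differ → p = 0.28, d = −0.75 ln(1 − 0.373333) = 0.350505 ≈ 0.3505.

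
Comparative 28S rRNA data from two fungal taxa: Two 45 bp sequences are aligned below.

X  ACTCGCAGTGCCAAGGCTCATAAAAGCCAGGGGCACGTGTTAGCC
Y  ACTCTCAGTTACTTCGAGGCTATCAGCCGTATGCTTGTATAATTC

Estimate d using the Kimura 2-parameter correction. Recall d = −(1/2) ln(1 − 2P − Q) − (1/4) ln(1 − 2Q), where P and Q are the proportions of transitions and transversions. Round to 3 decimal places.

Of 45 sites, 5 differences are transitions and 17 are transversions, so P = 5/45 ≈ 0.111111 and Q = 17/45 ≈ 0.377778.
Under the Kimura two-parameter model, d = −½ ln(1 − 2P − Q) − ¼ ln(1 − 2Q).
1 − 2P − Q = 0.4, giving −½ ln(0.4) = 0.458145.
1 − 2Q = 0.244444, giving −¼ ln(0.244444) = 0.352192.
d = 0.458145 + 0.352192 = 0.810337.

0.810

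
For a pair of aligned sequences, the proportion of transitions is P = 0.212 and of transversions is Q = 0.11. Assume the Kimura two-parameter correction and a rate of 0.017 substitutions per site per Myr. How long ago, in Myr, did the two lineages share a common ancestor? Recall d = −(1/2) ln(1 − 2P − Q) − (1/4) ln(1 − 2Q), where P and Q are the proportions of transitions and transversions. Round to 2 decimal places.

13.06

Under the Kimura two-parameter model, d = −½ ln(1 − 2P − Q) − ¼ ln(1 − 2Q).
1 − 2P − Q = 0.466, giving −½ ln(0.466) = 0.381785.
1 − 2Q = 0.78, giving −¼ ln(0.78) = 0.062115.
d = 0.381785 + 0.062115 = 0.443900.
Under a molecular clock d = 2μt, so t = d/(2μ) = 0.443900 / (2 × 0.017) = 13.06 Myr.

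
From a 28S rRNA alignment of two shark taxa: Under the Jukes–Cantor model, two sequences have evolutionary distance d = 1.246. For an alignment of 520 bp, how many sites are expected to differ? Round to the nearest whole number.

Invert JC69: p = (3/4)(1 − e^(−4d/3)) = 0.75 × (1 − e^(-1.661333)) = 0.75 × (1 − 0.189886) = 0.607586.
Expected differing sites = pL ≈ 0.607586 × 520 = 315.94472 ≈ 316.

316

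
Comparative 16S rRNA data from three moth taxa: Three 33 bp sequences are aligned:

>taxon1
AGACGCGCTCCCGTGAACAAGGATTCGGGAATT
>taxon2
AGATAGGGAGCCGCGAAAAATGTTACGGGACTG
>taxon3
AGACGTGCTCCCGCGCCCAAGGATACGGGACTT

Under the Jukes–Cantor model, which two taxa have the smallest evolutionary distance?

taxon1 and taxon3

taxon1–taxon2: 13/33 differ, p = 0.394, d = 0.559.
taxon1–taxon3: 6/33 differ, p = 0.182, d = 0.208.
taxon2–taxon3: 12/33 differ, p = 0.364, d = 0.497.
The smallest distance is between taxon1 and taxon3.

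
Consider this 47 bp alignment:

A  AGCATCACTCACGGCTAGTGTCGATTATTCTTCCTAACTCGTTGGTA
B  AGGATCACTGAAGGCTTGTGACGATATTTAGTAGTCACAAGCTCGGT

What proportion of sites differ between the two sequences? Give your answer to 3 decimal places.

0.383

The sequences differ at 18 of 47 positions.
p = 18/47 = 0.382978… ≈ 0.383 (to 3 d.p.).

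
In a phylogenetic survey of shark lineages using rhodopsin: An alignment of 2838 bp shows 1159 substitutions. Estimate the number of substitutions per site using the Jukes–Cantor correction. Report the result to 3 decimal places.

0.590

p = 1159/2838 ≈ 0.408386.
d = −(3/4) ln(1 − 4p/3) = −0.75 ln(1 − 0.544515) = −0.75 ln(0.455485)
  = −0.75 × (-0.786392) = 0.589794 substitutions/site.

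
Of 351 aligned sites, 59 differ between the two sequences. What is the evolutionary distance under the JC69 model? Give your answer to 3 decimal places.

p = 59/351 ≈ 0.168091.
d = −(3/4) ln(1 − 4p/3) = −0.75 ln(1 − 0.224121) = −0.75 ln(0.775879)
  = −0.75 × (-0.253759) = 0.190319 substitutions/site.

0.190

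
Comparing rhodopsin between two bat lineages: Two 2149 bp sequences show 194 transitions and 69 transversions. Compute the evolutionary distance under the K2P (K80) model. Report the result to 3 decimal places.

P = 194/2149 ≈ 0.090275 and Q = 69/2149 ≈ 0.032108.
Under the Kimura two-parameter model, d = −½ ln(1 − 2P − Q) − ¼ ln(1 − 2Q).
1 − 2P − Q = 0.787342, giving −½ ln(0.787342) = 0.119546.
1 − 2Q = 0.935784, giving −¼ ln(0.935784) = 0.016593.
d = 0.119546 + 0.016593 = 0.136139.

0.136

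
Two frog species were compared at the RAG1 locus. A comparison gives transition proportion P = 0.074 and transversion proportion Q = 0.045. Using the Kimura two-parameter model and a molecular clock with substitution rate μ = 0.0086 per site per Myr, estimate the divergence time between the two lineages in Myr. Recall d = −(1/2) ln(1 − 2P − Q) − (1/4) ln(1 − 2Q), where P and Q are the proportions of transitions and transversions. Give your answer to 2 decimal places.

7.60

Under the Kimura two-parameter model, d = −½ ln(1 − 2P − Q) − ¼ ln(1 − 2Q).
1 − 2P − Q = 0.807, giving −½ ln(0.807) = 0.107216.
1 − 2Q = 0.91, giving −¼ ln(0.91) = 0.023578.
d = 0.107216 + 0.023578 = 0.130794.
Under a molecular clock d = 2μt, so t = d/(2μ) = 0.130794 / (2 × 0.0086) = 7.60 Myr.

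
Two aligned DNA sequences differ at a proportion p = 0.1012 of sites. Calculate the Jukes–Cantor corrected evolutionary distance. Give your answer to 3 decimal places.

0.109

d = −(3/4) ln(1 − 4p/3) = −0.75 ln(1 − 0.134933) = −0.75 ln(0.865067)
  = −0.75 × (-0.144948) = 0.108711 substitutions/site.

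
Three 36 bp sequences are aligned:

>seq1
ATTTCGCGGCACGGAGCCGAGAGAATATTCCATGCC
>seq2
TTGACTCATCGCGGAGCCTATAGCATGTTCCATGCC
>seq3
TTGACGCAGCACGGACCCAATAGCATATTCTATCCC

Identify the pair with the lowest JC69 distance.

seq1–seq2: 11/36 differ, p = 0.306, d = 0.392.
seq1–seq3: 10/36 differ, p = 0.278, d = 0.347.
seq2–seq3: 8/36 differ, p = 0.222, d = 0.264.
The smallest distance is between seq2 and seq3.

seq2 and seq3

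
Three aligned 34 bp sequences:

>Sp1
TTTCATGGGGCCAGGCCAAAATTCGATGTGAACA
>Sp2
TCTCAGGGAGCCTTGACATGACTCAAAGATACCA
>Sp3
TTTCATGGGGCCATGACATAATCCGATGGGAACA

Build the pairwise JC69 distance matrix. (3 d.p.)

Sp1–Sp2: 14/34 sites differ → p ≈ 0.411765, d = −0.75 ln(1 − 0.54902) = 0.597249 ≈ 0.597.
Sp1–Sp3: 5/34 sites differ → p ≈ 0.147059, d = −0.75 ln(1 − 0.196079) = 0.163691 ≈ 0.164.
Sp2–Sp3: 12/34 sites differ → p ≈ 0.352941, d = −0.75 ln(1 − 0.470588) = 0.476991 ≈ 0.477.

d(Sp1,Sp2) = 0.597, d(Sp1,Sp3) = 0.164, d(Sp2,Sp3) = 0.477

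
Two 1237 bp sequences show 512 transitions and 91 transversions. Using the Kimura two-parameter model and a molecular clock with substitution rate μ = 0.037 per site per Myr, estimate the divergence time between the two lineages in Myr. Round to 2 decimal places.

16.19

P = 512/1237 ≈ 0.413905 and Q = 91/1237 ≈ 0.073565.
Under the Kimura two-parameter model, d = −½ ln(1 − 2P − Q) − ¼ ln(1 − 2Q).
1 − 2P − Q = 0.098625, giving −½ ln(0.098625) = 1.158215.
1 − 2Q = 0.85287, giving −¼ ln(0.85287) = 0.039787.
d = 1.158215 + 0.039787 = 1.198002.
Under a molecular clock d = 2μt, so t = d/(2μ) = 1.198002 / (2 × 0.037) = 16.19 Myr.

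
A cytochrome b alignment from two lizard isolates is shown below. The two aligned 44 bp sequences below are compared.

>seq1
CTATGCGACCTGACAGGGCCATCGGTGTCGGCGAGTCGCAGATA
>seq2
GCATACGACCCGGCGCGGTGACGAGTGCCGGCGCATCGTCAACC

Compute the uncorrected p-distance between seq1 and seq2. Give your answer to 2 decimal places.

0.45

The sequences differ at 20 of 44 positions.
p = 20/44 = 0.454545… ≈ 0.45 (to 2 d.p.).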